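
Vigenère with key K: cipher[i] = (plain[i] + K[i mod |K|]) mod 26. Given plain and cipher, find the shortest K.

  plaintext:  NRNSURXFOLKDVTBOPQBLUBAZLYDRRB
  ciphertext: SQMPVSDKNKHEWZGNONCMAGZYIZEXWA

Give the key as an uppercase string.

FZZXBBG

  i= 0: S-N =  5 → F
  i= 1: Q-R = 25 → Z
  i= 2: M-N = 25 → Z
  i= 3: P-S = 23 → X
  i= 4: V-U =  1 → B
  i= 5: S-R =  1 → B
  i= 6: D-X =  6 → G
  i= 7: K-F =  5 → F
  i= 8: N-O = 25 → Z
  i= 9: K-L = 25 → Z
  i=10: H-K = 23 → X
  i=11: E-D =  1 → B
  i=12: W-V =  1 → B
  i=13: Z-T =  6 → G
  i=14: G-B =  5 → F
  i=15: N-O = 25 → Z
  i=16: O-P = 25 → Z
  i=17: N-Q = 23 → X
  i=18: C-B =  1 → B
  i=19: M-L =  1 → B
  i=20: A-U =  6 → G
  i=21: G-B =  5 → F
  i=22: Z-A = 25 → Z
  i=23: Y-Z = 25 → Z
  i=24: I-L = 23 → X
  i=25: Z-Y =  1 → B
  i=26: E-D =  1 → B
  i=27: X-R =  6 → G
  i=28: W-R =  5 → F
  i=29: A-B = 25 → Z
  shifts repeat with period 7: FZZXBBG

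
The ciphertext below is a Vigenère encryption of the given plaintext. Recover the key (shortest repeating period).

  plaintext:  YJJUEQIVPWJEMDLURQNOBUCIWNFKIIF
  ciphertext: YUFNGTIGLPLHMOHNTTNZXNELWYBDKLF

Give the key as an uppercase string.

ALWTCD

  i= 0: Y-Y =  0 → A
  i= 1: U-J = 11 → L
  i= 2: F-J = 22 → W
  i= 3: N-U = 19 → T
  i= 4: G-E =  2 → C
  i= 5: T-Q =  3 → D
  i= 6: I-I =  0 → A
  i= 7: G-V = 11 → L
  i= 8: L-P = 22 → W
  i= 9: P-W = 19 → T
  i=10: L-J =  2 → C
  i=11: H-E =  3 → D
  i=12: M-M =  0 → A
  i=13: O-D = 11 → L
  i=14: H-L = 22 → W
  i=15: N-U = 19 → T
  i=16: T-R =  2 → C
  i=17: T-Q =  3 → D
  i=18: N-N =  0 → A
  i=19: Z-O = 11 → L
  i=20: X-B = 22 → W
  i=21: N-U = 19 → T
  i=22: E-C =  2 → C
  i=23: L-I =  3 → D
  i=24: W-W =  0 → A
  i=25: Y-N = 11 → L
  i=26: B-F = 22 → W
  i=27: D-K = 19 → T
  i=28: K-I =  2 → C
  i=29: L-I =  3 → D
  i=30: F-F =  0 → A
  shifts repeat with period 6: ALWTCD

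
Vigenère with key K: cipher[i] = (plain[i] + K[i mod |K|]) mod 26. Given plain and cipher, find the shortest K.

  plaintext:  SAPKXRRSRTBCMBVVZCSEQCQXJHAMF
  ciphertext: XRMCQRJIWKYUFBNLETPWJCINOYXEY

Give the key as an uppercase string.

  i= 0: X-S =  5 → F
  i= 1: R-A = 17 → R
  i= 2: M-P = 23 → X
  i= 3: C-K = 18 → S
  i= 4: Q-X = 19 → T
  i= 5: R-R =  0 → A
  i= 6: J-R = 18 → S
  i= 7: I-S = 16 → Q
  i= 8: W-R =  5 → F
  i= 9: K-T = 17 → R
  i=10: Y-B = 23 → X
  i=11: U-C = 18 → S
  i=12: F-M = 19 → T
  i=13: B-B =  0 → A
  i=14: N-V = 18 → S
  i=15: L-V = 16 → Q
  i=16: E-Z =  5 → F
  i=17: T-C = 17 → R
  i=18: P-S = 23 → X
  i=19: W-E = 18 → S
  i=20: J-Q = 19 → T
  i=21: C-C =  0 → A
  i=22: I-Q = 18 → S
  i=23: N-X = 16 → Q
  i=24: O-J =  5 → F
  i=25: Y-H = 17 → R
  i=26: X-A = 23 → X
  i=27: E-M = 18 → S
  i=28: Y-F = 19 → T
  shifts repeat with period 8: FRXSTASQ

FRXSTASQ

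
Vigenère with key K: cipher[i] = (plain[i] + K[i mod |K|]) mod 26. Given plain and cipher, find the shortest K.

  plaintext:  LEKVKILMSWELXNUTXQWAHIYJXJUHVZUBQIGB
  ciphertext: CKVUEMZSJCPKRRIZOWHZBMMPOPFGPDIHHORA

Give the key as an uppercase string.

  i= 0: C-L = 17 → R
  i= 1: K-E =  6 → G
  i= 2: V-K = 11 → L
  i= 3: U-V = 25 → Z
  i= 4: E-K = 20 → U
  i= 5: M-I =  4 → E
  i= 6: Z-L = 14 → O
  i= 7: S-M =  6 → G
  i= 8: J-S = 17 → R
  i= 9: C-W =  6 → G
  i=10: P-E = 11 → L
  i=11: K-L = 25 → Z
  i=12: R-X = 20 → U
  i=13: R-N =  4 → E
  i=14: I-U = 14 → O
  i=15: Z-T =  6 → G
  i=16: O-X = 17 → R
  i=17: W-Q =  6 → G
  i=18: H-W = 11 → L
  i=19: Z-A = 25 → Z
  i=20: B-H = 20 → U
  i=21: M-I =  4 → E
  i=22: M-Y = 14 → O
  i=23: P-J =  6 → G
  i=24: O-X = 17 → R
  i=25: P-J =  6 → G
  i=26: F-U = 11 → L
  i=27: G-H = 25 → Z
  i=28: P-V = 20 → U
  i=29: D-Z =  4 → E
  i=30: I-U = 14 → O
  i=31: H-B =  6 → G
  i=32: H-Q = 17 → R
  i=33: O-I =  6 → G
  i=34: R-G = 11 → L
  i=35: A-B = 25 → Z
  shifts repeat with period 8: RGLZUEOG

RGLZUEOG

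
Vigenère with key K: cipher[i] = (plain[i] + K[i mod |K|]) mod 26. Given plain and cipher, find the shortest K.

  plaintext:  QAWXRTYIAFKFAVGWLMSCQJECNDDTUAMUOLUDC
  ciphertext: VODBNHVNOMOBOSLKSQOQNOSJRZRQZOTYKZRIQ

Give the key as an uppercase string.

  i= 0: V-Q =  5 → F
  i= 1: O-A = 14 → O
  i= 2: D-W =  7 → H
  i= 3: B-X =  4 → E
  i= 4: N-R = 22 → W
  i= 5: H-T = 14 → O
  i= 6: V-Y = 23 → X
  i= 7: N-I =  5 → F
  i= 8: O-A = 14 → O
  i= 9: M-F =  7 → H
  i=10: O-K =  4 → E
  i=11: B-F = 22 → W
  i=12: O-A = 14 → O
  i=13: S-V = 23 → X
  i=14: L-G =  5 → F
  i=15: K-W = 14 → O
  i=16: S-L =  7 → H
  i=17: Q-M =  4 → E
  i=18: O-S = 22 → W
  i=19: Q-C = 14 → O
  i=20: N-Q = 23 → X
  i=21: O-J =  5 → F
  i=22: S-E = 14 → O
  i=23: J-C =  7 → H
  i=24: R-N =  4 → E
  i=25: Z-D = 22 → W
  i=26: R-D = 14 → O
  i=27: Q-T = 23 → X
  i=28: Z-U =  5 → F
  i=29: O-A = 14 → O
  i=30: T-M =  7 → H
  i=31: Y-U =  4 → E
  i=32: K-O = 22 → W
  i=33: Z-L = 14 → O
  i=34: R-U = 23 → X
  i=35: I-D =  5 → F
  i=36: Q-C = 14 → O
  shifts repeat with period 7: FOHEWOX

FOHEWOX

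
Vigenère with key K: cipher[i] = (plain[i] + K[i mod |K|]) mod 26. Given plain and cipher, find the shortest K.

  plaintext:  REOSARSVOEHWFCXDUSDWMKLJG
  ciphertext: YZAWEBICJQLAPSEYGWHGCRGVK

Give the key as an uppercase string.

HVMEEKQ

  i= 0: Y-R =  7 → H
  i= 1: Z-E = 21 → V
  i= 2: A-O = 12 → M
  i= 3: W-S =  4 → E
  i= 4: E-A =  4 → E
  i= 5: B-R = 10 → K
  i= 6: I-S = 16 → Q
  i= 7: C-V =  7 → H
  i= 8: J-O = 21 → V
  i= 9: Q-E = 12 → M
  i=10: L-H =  4 → E
  i=11: A-W =  4 → E
  i=12: P-F = 10 → K
  i=13: S-C = 16 → Q
  i=14: E-X =  7 → H
  i=15: Y-D = 21 → V
  i=16: G-U = 12 → M
  i=17: W-S =  4 → E
  i=18: H-D =  4 → E
  i=19: G-W = 10 → K
  i=20: C-M = 16 → Q
  i=21: R-K =  7 → H
  i=22: G-L = 21 → V
  i=23: V-J = 12 → M
  i=24: K-G =  4 → E
  shifts repeat with period 7: HVMEEKQ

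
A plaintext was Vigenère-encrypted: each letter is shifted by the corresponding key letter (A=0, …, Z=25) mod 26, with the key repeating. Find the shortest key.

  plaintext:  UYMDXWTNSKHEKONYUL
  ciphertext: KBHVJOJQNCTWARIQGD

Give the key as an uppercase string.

QDVSMS

  i= 0: K-U = 16 → Q
  i= 1: B-Y =  3 → D
  i= 2: H-M = 21 → V
  i= 3: V-D = 18 → S
  i= 4: J-X = 12 → M
  i= 5: O-W = 18 → S
  i= 6: J-T = 16 → Q
  i= 7: Q-N =  3 → D
  i= 8: N-S = 21 → V
  i= 9: C-K = 18 → S
  i=10: T-H = 12 → M
  i=11: W-E = 18 → S
  i=12: A-K = 16 → Q
  i=13: R-O =  3 → D
  i=14: I-N = 21 → V
  i=15: Q-Y = 18 → S
  i=16: G-U = 12 → M
  i=17: D-L = 18 → S
  shifts repeat with period 6: QDVSMS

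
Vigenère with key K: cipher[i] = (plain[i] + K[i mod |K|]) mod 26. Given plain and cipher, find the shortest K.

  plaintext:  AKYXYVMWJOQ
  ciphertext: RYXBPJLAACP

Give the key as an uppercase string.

ROZE

  i= 0: R-A = 17 → R
  i= 1: Y-K = 14 → O
  i= 2: X-Y = 25 → Z
  i= 3: B-X =  4 → E
  i= 4: P-Y = 17 → R
  i= 5: J-V = 14 → O
  i= 6: L-M = 25 → Z
  i= 7: A-W =  4 → E
  i= 8: A-J = 17 → R
  i= 9: C-O = 14 → O
  i=10: P-Q = 25 → Z
  shifts repeat with period 4: ROZE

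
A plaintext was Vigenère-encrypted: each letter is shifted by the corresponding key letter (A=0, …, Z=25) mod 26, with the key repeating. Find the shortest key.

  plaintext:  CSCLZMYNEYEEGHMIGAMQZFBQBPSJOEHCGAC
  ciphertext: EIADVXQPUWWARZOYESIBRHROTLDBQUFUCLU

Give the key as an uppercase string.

  i= 0: E-C =  2 → C
  i= 1: I-S = 16 → Q
  i= 2: A-C = 24 → Y
  i= 3: D-L = 18 → S
  i= 4: V-Z = 22 → W
  i= 5: X-M = 11 → L
  i= 6: Q-Y = 18 → S
  i= 7: P-N =  2 → C
  i= 8: U-E = 16 → Q
  i= 9: W-Y = 24 → Y
  i=10: W-E = 18 → S
  i=11: A-E = 22 → W
  i=12: R-G = 11 → L
  i=13: Z-H = 18 → S
  i=14: O-M =  2 → C
  i=15: Y-I = 16 → Q
  i=16: E-G = 24 → Y
  i=17: S-A = 18 → S
  i=18: I-M = 22 → W
  i=19: B-Q = 11 → L
  i=20: R-Z = 18 → S
  i=21: H-F =  2 → C
  i=22: R-B = 16 → Q
  i=23: O-Q = 24 → Y
  i=24: T-B = 18 → S
  i=25: L-P = 22 → W
  i=26: D-S = 11 → L
  i=27: B-J = 18 → S
  i=28: Q-O =  2 → C
  i=29: U-E = 16 → Q
  i=30: F-H = 24 → Y
  i=31: U-C = 18 → S
  i=32: C-G = 22 → W
  i=33: L-A = 11 → L
  i=34: U-C = 18 → S
  shifts repeat with period 7: CQYSWLS

CQYSWLS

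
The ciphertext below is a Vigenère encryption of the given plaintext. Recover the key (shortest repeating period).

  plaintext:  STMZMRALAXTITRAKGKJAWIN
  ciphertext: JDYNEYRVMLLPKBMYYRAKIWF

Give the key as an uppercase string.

  i= 0: J-S = 17 → R
  i= 1: D-T = 10 → K
  i= 2: Y-M = 12 → M
  i= 3: N-Z = 14 → O
  i= 4: E-M = 18 → S
  i= 5: Y-R =  7 → H
  i= 6: R-A = 17 → R
  i= 7: V-L = 10 → K
  i= 8: M-A = 12 → M
  i= 9: L-X = 14 → O
  i=10: L-T = 18 → S
  i=11: P-I =  7 → H
  i=12: K-T = 17 → R
  i=13: B-R = 10 → K
  i=14: M-A = 12 → M
  i=15: Y-K = 14 → O
  i=16: Y-G = 18 → S
  i=17: R-K =  7 → H
  i=18: A-J = 17 → R
  i=19: K-A = 10 → K
  i=20: I-W = 12 → M
  i=21: W-I = 14 → O
  i=22: F-N = 18 → S
  shifts repeat with period 6: RKMOSH

RKMOSH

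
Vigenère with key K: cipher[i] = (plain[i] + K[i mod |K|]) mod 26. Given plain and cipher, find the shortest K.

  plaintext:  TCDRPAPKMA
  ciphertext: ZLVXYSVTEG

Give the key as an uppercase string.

GJS

  i= 0: Z-T =  6 → G
  i= 1: L-C =  9 → J
  i= 2: V-D = 18 → S
  i= 3: X-R =  6 → G
  i= 4: Y-P =  9 → J
  i= 5: S-A = 18 → S
  i= 6: V-P =  6 → G
  i= 7: T-K =  9 → J
  i= 8: E-M = 18 → S
  i= 9: G-A =  6 → G
  shifts repeat with period 3: GJS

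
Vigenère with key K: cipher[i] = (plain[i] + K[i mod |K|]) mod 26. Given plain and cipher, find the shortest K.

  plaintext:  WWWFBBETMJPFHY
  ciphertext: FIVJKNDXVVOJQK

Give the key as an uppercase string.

  i= 0: F-W =  9 → J
  i= 1: I-W = 12 → M
  i= 2: V-W = 25 → Z
  i= 3: J-F =  4 → E
  i= 4: K-B =  9 → J
  i= 5: N-B = 12 → M
  i= 6: D-E = 25 → Z
  i= 7: X-T =  4 → E
  i= 8: V-M =  9 → J
  i= 9: V-J = 12 → M
  i=10: O-P = 25 → Z
  i=11: J-F =  4 → E
  i=12: Q-H =  9 → J
  i=13: K-Y = 12 → M
  shifts repeat with period 4: JMZE

JMZE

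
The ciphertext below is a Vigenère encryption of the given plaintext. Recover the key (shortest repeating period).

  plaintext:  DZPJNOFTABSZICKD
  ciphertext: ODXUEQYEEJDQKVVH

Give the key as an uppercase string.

LEILRCT

  i= 0: O-D = 11 → L
  i= 1: D-Z =  4 → E
  i= 2: X-P =  8 → I
  i= 3: U-J = 11 → L
  i= 4: E-N = 17 → R
  i= 5: Q-O =  2 → C
  i= 6: Y-F = 19 → T
  i= 7: E-T = 11 → L
  i= 8: E-A =  4 → E
  i= 9: J-B =  8 → I
  i=10: D-S = 11 → L
  i=11: Q-Z = 17 → R
  i=12: K-I =  2 → C
  i=13: V-C = 19 → T
  i=14: V-K = 11 → L
  i=15: H-D =  4 → E
  shifts repeat with period 7: LEILRCT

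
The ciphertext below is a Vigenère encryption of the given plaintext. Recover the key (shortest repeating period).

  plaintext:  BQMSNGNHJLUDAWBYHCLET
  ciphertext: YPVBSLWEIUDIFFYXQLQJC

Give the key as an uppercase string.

  i= 0: Y-B = 23 → X
  i= 1: P-Q = 25 → Z
  i= 2: V-M =  9 → J
  i= 3: B-S =  9 → J
  i= 4: S-N =  5 → F
  i= 5: L-G =  5 → F
  i= 6: W-N =  9 → J
  i= 7: E-H = 23 → X
  i= 8: I-J = 25 → Z
  i= 9: U-L =  9 → J
  i=10: D-U =  9 → J
  i=11: I-D =  5 → F
  i=12: F-A =  5 → F
  i=13: F-W =  9 → J
  i=14: Y-B = 23 → X
  i=15: X-Y = 25 → Z
  i=16: Q-H =  9 → J
  i=17: L-C =  9 → J
  i=18: Q-L =  5 → F
  i=19: J-E =  5 → F
  i=20: C-T =  9 → J
  shifts repeat with period 7: XZJJFFJ

XZJJFFJ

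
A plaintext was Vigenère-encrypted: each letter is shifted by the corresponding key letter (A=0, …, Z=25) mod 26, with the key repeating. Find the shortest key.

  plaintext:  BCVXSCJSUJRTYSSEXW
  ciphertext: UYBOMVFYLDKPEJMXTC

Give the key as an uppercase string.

  i= 0: U-B = 19 → T
  i= 1: Y-C = 22 → W
  i= 2: B-V =  6 → G
  i= 3: O-X = 17 → R
  i= 4: M-S = 20 → U
  i= 5: V-C = 19 → T
  i= 6: F-J = 22 → W
  i= 7: Y-S =  6 → G
  i= 8: L-U = 17 → R
  i= 9: D-J = 20 → U
  i=10: K-R = 19 → T
  i=11: P-T = 22 → W
  i=12: E-Y =  6 → G
  i=13: J-S = 17 → R
  i=14: M-S = 20 → U
  i=15: X-E = 19 → T
  i=16: T-X = 22 → W
  i=17: C-W =  6 → G
  shifts repeat with period 5: TWGRU

TWGRU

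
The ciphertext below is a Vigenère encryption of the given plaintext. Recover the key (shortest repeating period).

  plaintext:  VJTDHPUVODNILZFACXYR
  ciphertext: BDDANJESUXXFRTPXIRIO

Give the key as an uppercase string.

GUKX

  i= 0: B-V =  6 → G
  i= 1: D-J = 20 → U
  i= 2: D-T = 10 → K
  i= 3: A-D = 23 → X
  i= 4: N-H =  6 → G
  i= 5: J-P = 20 → U
  i= 6: E-U = 10 → K
  i= 7: S-V = 23 → X
  i= 8: U-O =  6 → G
  i= 9: X-D = 20 → U
  i=10: X-N = 10 → K
  i=11: F-I = 23 → X
  i=12: R-L =  6 → G
  i=13: T-Z = 20 → U
  i=14: P-F = 10 → K
  i=15: X-A = 23 → X
  i=16: I-C =  6 → G
  i=17: R-X = 20 → U
  i=18: I-Y = 10 → K
  i=19: O-R = 23 → X
  shifts repeat with period 4: GUKX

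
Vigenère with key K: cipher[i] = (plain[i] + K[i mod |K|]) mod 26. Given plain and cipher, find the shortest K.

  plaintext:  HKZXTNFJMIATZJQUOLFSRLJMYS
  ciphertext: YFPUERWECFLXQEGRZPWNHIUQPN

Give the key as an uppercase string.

  i= 0: Y-H = 17 → R
  i= 1: F-K = 21 → V
  i= 2: P-Z = 16 → Q
  i= 3: U-X = 23 → X
  i= 4: E-T = 11 → L
  i= 5: R-N =  4 → E
  i= 6: W-F = 17 → R
  i= 7: E-J = 21 → V
  i= 8: C-M = 16 → Q
  i= 9: F-I = 23 → X
  i=10: L-A = 11 → L
  i=11: X-T =  4 → E
  i=12: Q-Z = 17 → R
  i=13: E-J = 21 → V
  i=14: G-Q = 16 → Q
  i=15: R-U = 23 → X
  i=16: Z-O = 11 → L
  i=17: P-L =  4 → E
  i=18: W-F = 17 → R
  i=19: N-S = 21 → V
  i=20: H-R = 16 → Q
  i=21: I-L = 23 → X
  i=22: U-J = 11 → L
  i=23: Q-M =  4 → E
  i=24: P-Y = 17 → R
  i=25: N-S = 21 → V
  shifts repeat with period 6: RVQXLE

RVQXLE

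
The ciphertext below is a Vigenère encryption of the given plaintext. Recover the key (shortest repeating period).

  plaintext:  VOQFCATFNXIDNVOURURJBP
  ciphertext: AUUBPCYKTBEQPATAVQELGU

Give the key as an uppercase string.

FGEWNCF

  i= 0: A-V =  5 → F
  i= 1: U-O =  6 → G
  i= 2: U-Q =  4 → E
  i= 3: B-F = 22 → W
  i= 4: P-C = 13 → N
  i= 5: C-A =  2 → C
  i= 6: Y-T =  5 → F
  i= 7: K-F =  5 → F
  i= 8: T-N =  6 → G
  i= 9: B-X =  4 → E
  i=10: E-I = 22 → W
  i=11: Q-D = 13 → N
  i=12: P-N =  2 → C
  i=13: A-V =  5 → F
  i=14: T-O =  5 → F
  i=15: A-U =  6 → G
  i=16: V-R =  4 → E
  i=17: Q-U = 22 → W
  i=18: E-R = 13 → N
  i=19: L-J =  2 → C
  i=20: G-B =  5 → F
  i=21: U-P =  5 → F
  shifts repeat with period 7: FGEWNCF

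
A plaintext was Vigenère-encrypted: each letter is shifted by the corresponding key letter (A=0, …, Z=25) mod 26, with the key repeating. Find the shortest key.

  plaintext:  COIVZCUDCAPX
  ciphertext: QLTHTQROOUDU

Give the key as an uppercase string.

OXLMU

  i= 0: Q-C = 14 → O
  i= 1: L-O = 23 → X
  i= 2: T-I = 11 → L
  i= 3: H-V = 12 → M
  i= 4: T-Z = 20 → U
  i= 5: Q-C = 14 → O
  i= 6: R-U = 23 → X
  i= 7: O-D = 11 → L
  i= 8: O-C = 12 → M
  i= 9: U-A = 20 → U
  i=10: D-P = 14 → O
  i=11: U-X = 23 → X
  shifts repeat with period 5: OXLMU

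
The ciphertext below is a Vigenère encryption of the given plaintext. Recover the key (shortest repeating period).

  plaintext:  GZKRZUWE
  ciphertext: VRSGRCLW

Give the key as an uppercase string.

PSI

  i= 0: V-G = 15 → P
  i= 1: R-Z = 18 → S
  i= 2: S-K =  8 → I
  i= 3: G-R = 15 → P
  i= 4: R-Z = 18 → S
  i= 5: C-U =  8 → I
  i= 6: L-W = 15 → P
  i= 7: W-E = 18 → S
  shifts repeat with period 3: PSI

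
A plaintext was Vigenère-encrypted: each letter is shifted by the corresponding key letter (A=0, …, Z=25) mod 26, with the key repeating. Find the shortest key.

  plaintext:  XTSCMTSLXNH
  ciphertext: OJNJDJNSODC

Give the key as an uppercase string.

RQVH

  i= 0: O-X = 17 → R
  i= 1: J-T = 16 → Q
  i= 2: N-S = 21 → V
  i= 3: J-C =  7 → H
  i= 4: D-M = 17 → R
  i= 5: J-T = 16 → Q
  i= 6: N-S = 21 → V
  i= 7: S-L =  7 → H
  i= 8: O-X = 17 → R
  i= 9: D-N = 16 → Q
  i=10: C-H = 21 → V
  shifts repeat with period 4: RQVH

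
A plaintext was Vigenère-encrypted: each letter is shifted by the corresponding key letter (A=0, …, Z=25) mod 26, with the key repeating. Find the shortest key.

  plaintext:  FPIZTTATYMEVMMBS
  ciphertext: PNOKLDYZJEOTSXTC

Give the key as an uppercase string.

KYGLS

  i= 0: P-F = 10 → K
  i= 1: N-P = 24 → Y
  i= 2: O-I =  6 → G
  i= 3: K-Z = 11 → L
  i= 4: L-T = 18 → S
  i= 5: D-T = 10 → K
  i= 6: Y-A = 24 → Y
  i= 7: Z-T =  6 → G
  i= 8: J-Y = 11 → L
  i= 9: E-M = 18 → S
  i=10: O-E = 10 → K
  i=11: T-V = 24 → Y
  i=12: S-M =  6 → G
  i=13: X-M = 11 → L
  i=14: T-B = 18 → S
  i=15: C-S = 10 → K
  shifts repeat with period 5: KYGLS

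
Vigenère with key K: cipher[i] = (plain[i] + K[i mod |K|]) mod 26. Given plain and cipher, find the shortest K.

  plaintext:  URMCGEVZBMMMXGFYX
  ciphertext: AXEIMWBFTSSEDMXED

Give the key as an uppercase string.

GGS

  i= 0: A-U =  6 → G
  i= 1: X-R =  6 → G
  i= 2: E-M = 18 → S
  i= 3: I-C =  6 → G
  i= 4: M-G =  6 → G
  i= 5: W-E = 18 → S
  i= 6: B-V =  6 → G
  i= 7: F-Z =  6 → G
  i= 8: T-B = 18 → S
  i= 9: S-M =  6 → G
  i=10: S-M =  6 → G
  i=11: E-M = 18 → S
  i=12: D-X =  6 → G
  i=13: M-G =  6 → G
  i=14: X-F = 18 → S
  i=15: E-Y =  6 → G
  i=16: D-X =  6 → G
  shifts repeat with period 3: GGS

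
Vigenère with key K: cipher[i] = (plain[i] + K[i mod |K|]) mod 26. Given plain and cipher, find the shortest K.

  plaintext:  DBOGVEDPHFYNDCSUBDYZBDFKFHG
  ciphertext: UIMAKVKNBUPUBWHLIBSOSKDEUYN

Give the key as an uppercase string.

RHYUP

  i= 0: U-D = 17 → R
  i= 1: I-B =  7 → H
  i= 2: M-O = 24 → Y
  i= 3: A-G = 20 → U
  i= 4: K-V = 15 → P
  i= 5: V-E = 17 → R
  i= 6: K-D =  7 → H
  i= 7: N-P = 24 → Y
  i= 8: B-H = 20 → U
  i= 9: U-F = 15 → P
  i=10: P-Y = 17 → R
  i=11: U-N =  7 → H
  i=12: B-D = 24 → Y
  i=13: W-C = 20 → U
  i=14: H-S = 15 → P
  i=15: L-U = 17 → R
  i=16: I-B =  7 → H
  i=17: B-D = 24 → Y
  i=18: S-Y = 20 → U
  i=19: O-Z = 15 → P
  i=20: S-B = 17 → R
  i=21: K-D =  7 → H
  i=22: D-F = 24 → Y
  i=23: E-K = 20 → U
  i=24: U-F = 15 → P
  i=25: Y-H = 17 → R
  i=26: N-G =  7 → H
  shifts repeat with period 5: RHYUP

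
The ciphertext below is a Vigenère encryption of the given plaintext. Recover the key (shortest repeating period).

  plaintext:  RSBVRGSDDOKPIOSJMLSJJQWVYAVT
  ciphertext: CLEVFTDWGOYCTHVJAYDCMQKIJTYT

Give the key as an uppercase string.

  i= 0: C-R = 11 → L
  i= 1: L-S = 19 → T
  i= 2: E-B =  3 → D
  i= 3: V-V =  0 → A
  i= 4: F-R = 14 → O
  i= 5: T-G = 13 → N
  i= 6: D-S = 11 → L
  i= 7: W-D = 19 → T
  i= 8: G-D =  3 → D
  i= 9: O-O =  0 → A
  i=10: Y-K = 14 → O
  i=11: C-P = 13 → N
  i=12: T-I = 11 → L
  i=13: H-O = 19 → T
  i=14: V-S =  3 → D
  i=15: J-J =  0 → A
  i=16: A-M = 14 → O
  i=17: Y-L = 13 → N
  i=18: D-S = 11 → L
  i=19: C-J = 19 → T
  i=20: M-J =  3 → D
  i=21: Q-Q =  0 → A
  i=22: K-W = 14 → O
  i=23: I-V = 13 → N
  i=24: J-Y = 11 → L
  i=25: T-A = 19 → T
  i=26: Y-V =  3 → D
  i=27: T-T =  0 → A
  shifts repeat with period 6: LTDAON

LTDAON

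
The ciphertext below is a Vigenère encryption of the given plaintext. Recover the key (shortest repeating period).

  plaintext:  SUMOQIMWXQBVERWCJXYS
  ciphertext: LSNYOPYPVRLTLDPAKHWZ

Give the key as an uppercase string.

TYBKYHM

  i= 0: L-S = 19 → T
  i= 1: S-U = 24 → Y
  i= 2: N-M =  1 → B
  i= 3: Y-O = 10 → K
  i= 4: O-Q = 24 → Y
  i= 5: P-I =  7 → H
  i= 6: Y-M = 12 → M
  i= 7: P-W = 19 → T
  i= 8: V-X = 24 → Y
  i= 9: R-Q =  1 → B
  i=10: L-B = 10 → K
  i=11: T-V = 24 → Y
  i=12: L-E =  7 → H
  i=13: D-R = 12 → M
  i=14: P-W = 19 → T
  i=15: A-C = 24 → Y
  i=16: K-J =  1 → B
  i=17: H-X = 10 → K
  i=18: W-Y = 24 → Y
  i=19: Z-S =  7 → H
  shifts repeat with period 7: TYBKYHM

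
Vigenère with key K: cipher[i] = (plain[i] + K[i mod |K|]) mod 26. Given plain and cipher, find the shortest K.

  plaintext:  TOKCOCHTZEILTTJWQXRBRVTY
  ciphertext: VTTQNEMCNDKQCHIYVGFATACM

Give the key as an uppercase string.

CFJOZ

  i= 0: V-T =  2 → C
  i= 1: T-O =  5 → F
  i= 2: T-K =  9 → J
  i= 3: Q-C = 14 → O
  i= 4: N-O = 25 → Z
  i= 5: E-C =  2 → C
  i= 6: M-H =  5 → F
  i= 7: C-T =  9 → J
  i= 8: N-Z = 14 → O
  i= 9: D-E = 25 → Z
  i=10: K-I =  2 → C
  i=11: Q-L =  5 → F
  i=12: C-T =  9 → J
  i=13: H-T = 14 → O
  i=14: I-J = 25 → Z
  i=15: Y-W =  2 → C
  i=16: V-Q =  5 → F
  i=17: G-X =  9 → J
  i=18: F-R = 14 → O
  i=19: A-B = 25 → Z
  i=20: T-R =  2 → C
  i=21: A-V =  5 → F
  i=22: C-T =  9 → J
  i=23: M-Y = 14 → O
  shifts repeat with period 5: CFJOZ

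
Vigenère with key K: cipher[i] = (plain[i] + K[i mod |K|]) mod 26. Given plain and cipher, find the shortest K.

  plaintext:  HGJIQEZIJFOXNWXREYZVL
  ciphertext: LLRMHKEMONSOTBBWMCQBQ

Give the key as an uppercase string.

  i= 0: L-H =  4 → E
  i= 1: L-G =  5 → F
  i= 2: R-J =  8 → I
  i= 3: M-I =  4 → E
  i= 4: H-Q = 17 → R
  i= 5: K-E =  6 → G
  i= 6: E-Z =  5 → F
  i= 7: M-I =  4 → E
  i= 8: O-J =  5 → F
  i= 9: N-F =  8 → I
  i=10: S-O =  4 → E
  i=11: O-X = 17 → R
  i=12: T-N =  6 → G
  i=13: B-W =  5 → F
  i=14: B-X =  4 → E
  i=15: W-R =  5 → F
  i=16: M-E =  8 → I
  i=17: C-Y =  4 → E
  i=18: Q-Z = 17 → R
  i=19: B-V =  6 → G
  i=20: Q-L =  5 → F
  shifts repeat with period 7: EFIERGF

EFIERGF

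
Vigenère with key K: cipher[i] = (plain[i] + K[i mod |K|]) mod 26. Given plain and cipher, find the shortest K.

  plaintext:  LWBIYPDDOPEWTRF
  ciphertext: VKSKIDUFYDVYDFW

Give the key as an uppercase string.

KORC

  i= 0: V-L = 10 → K
  i= 1: K-W = 14 → O
  i= 2: S-B = 17 → R
  i= 3: K-I =  2 → C
  i= 4: I-Y = 10 → K
  i= 5: D-P = 14 → O
  i= 6: U-D = 17 → R
  i= 7: F-D =  2 → C
  i= 8: Y-O = 10 → K
  i= 9: D-P = 14 → O
  i=10: V-E = 17 → R
  i=11: Y-W =  2 → C
  i=12: D-T = 10 → K
  i=13: F-R = 14 → O
  i=14: W-F = 17 → R
  shifts repeat with period 4: KORC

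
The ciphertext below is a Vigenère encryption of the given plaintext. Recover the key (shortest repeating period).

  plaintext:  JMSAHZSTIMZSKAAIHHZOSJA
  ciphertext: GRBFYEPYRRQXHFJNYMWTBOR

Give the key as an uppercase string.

XFJFRF

  i= 0: G-J = 23 → X
  i= 1: R-M =  5 → F
  i= 2: B-S =  9 → J
  i= 3: F-A =  5 → F
  i= 4: Y-H = 17 → R
  i= 5: E-Z =  5 → F
  i= 6: P-S = 23 → X
  i= 7: Y-T =  5 → F
  i= 8: R-I =  9 → J
  i= 9: R-M =  5 → F
  i=10: Q-Z = 17 → R
  i=11: X-S =  5 → F
  i=12: H-K = 23 → X
  i=13: F-A =  5 → F
  i=14: J-A =  9 → J
  i=15: N-I =  5 → F
  i=16: Y-H = 17 → R
  i=17: M-H =  5 → F
  i=18: W-Z = 23 → X
  i=19: T-O =  5 → F
  i=20: B-S =  9 → J
  i=21: O-J =  5 → F
  i=22: R-A = 17 → R
  shifts repeat with period 6: XFJFRF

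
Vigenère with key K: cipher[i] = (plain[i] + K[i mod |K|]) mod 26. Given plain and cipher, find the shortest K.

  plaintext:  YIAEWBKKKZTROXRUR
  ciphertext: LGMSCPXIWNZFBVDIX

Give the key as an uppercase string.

  i= 0: L-Y = 13 → N
  i= 1: G-I = 24 → Y
  i= 2: M-A = 12 → M
  i= 3: S-E = 14 → O
  i= 4: C-W =  6 → G
  i= 5: P-B = 14 → O
  i= 6: X-K = 13 → N
  i= 7: I-K = 24 → Y
  i= 8: W-K = 12 → M
  i= 9: N-Z = 14 → O
  i=10: Z-T =  6 → G
  i=11: F-R = 14 → O
  i=12: B-O = 13 → N
  i=13: V-X = 24 → Y
  i=14: D-R = 12 → M
  i=15: I-U = 14 → O
  i=16: X-R =  6 → G
  shifts repeat with period 6: NYMOGO

NYMOGO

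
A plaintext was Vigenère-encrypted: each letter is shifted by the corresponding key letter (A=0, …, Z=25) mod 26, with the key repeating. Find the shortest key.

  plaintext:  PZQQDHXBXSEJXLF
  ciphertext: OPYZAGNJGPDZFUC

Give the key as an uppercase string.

ZQIJX

  i= 0: O-P = 25 → Z
  i= 1: P-Z = 16 → Q
  i= 2: Y-Q =  8 → I
  i= 3: Z-Q =  9 → J
  i= 4: A-D = 23 → X
  i= 5: G-H = 25 → Z
  i= 6: N-X = 16 → Q
  i= 7: J-B =  8 → I
  i= 8: G-X =  9 → J
  i= 9: P-S = 23 → X
  i=10: D-E = 25 → Z
  i=11: Z-J = 16 → Q
  i=12: F-X =  8 → I
  i=13: U-L =  9 → J
  i=14: C-F = 23 → X
  shifts repeat with period 5: ZQIJX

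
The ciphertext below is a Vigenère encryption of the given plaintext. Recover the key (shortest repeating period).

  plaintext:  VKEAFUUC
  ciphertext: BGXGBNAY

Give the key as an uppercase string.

  i= 0: B-V =  6 → G
  i= 1: G-K = 22 → W
  i= 2: X-E = 19 → T
  i= 3: G-A =  6 → G
  i= 4: B-F = 22 → W
  i= 5: N-U = 19 → T
  i= 6: A-U =  6 → G
  i= 7: Y-C = 22 → W
  shifts repeat with period 3: GWT

GWT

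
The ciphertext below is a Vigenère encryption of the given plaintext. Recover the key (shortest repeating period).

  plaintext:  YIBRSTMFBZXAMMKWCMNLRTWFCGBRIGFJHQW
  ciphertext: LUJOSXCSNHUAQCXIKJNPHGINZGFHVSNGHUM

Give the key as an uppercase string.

  i= 0: L-Y = 13 → N
  i= 1: U-I = 12 → M
  i= 2: J-B =  8 → I
  i= 3: O-R = 23 → X
  i= 4: S-S =  0 → A
  i= 5: X-T =  4 → E
  i= 6: C-M = 16 → Q
  i= 7: S-F = 13 → N
  i= 8: N-B = 12 → M
  i= 9: H-Z =  8 → I
  i=10: U-X = 23 → X
  i=11: A-A =  0 → A
  i=12: Q-M =  4 → E
  i=13: C-M = 16 → Q
  i=14: X-K = 13 → N
  i=15: I-W = 12 → M
  i=16: K-C =  8 → I
  i=17: J-M = 23 → X
  i=18: N-N =  0 → A
  i=19: P-L =  4 → E
  i=20: H-R = 16 → Q
  i=21: G-T = 13 → N
  i=22: I-W = 12 → M
  i=23: N-F =  8 → I
  i=24: Z-C = 23 → X
  i=25: G-G =  0 → A
  i=26: F-B =  4 → E
  i=27: H-R = 16 → Q
  i=28: V-I = 13 → N
  i=29: S-G = 12 → M
  i=30: N-F =  8 → I
  i=31: G-J = 23 → X
  i=32: H-H =  0 → A
  i=33: U-Q =  4 → E
  i=34: M-W = 16 → Q
  shifts repeat with period 7: NMIXAEQ

NMIXAEQ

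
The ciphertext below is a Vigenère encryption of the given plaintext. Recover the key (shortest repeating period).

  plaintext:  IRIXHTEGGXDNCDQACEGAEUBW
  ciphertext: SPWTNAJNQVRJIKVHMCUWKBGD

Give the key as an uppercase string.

  i= 0: S-I = 10 → K
  i= 1: P-R = 24 → Y
  i= 2: W-I = 14 → O
  i= 3: T-X = 22 → W
  i= 4: N-H =  6 → G
  i= 5: A-T =  7 → H
  i= 6: J-E =  5 → F
  i= 7: N-G =  7 → H
  i= 8: Q-G = 10 → K
  i= 9: V-X = 24 → Y
  i=10: R-D = 14 → O
  i=11: J-N = 22 → W
  i=12: I-C =  6 → G
  i=13: K-D =  7 → H
  i=14: V-Q =  5 → F
  i=15: H-A =  7 → H
  i=16: M-C = 10 → K
  i=17: C-E = 24 → Y
  i=18: U-G = 14 → O
  i=19: W-A = 22 → W
  i=20: K-E =  6 → G
  i=21: B-U =  7 → H
  i=22: G-B =  5 → F
  i=23: D-W =  7 → H
  shifts repeat with period 8: KYOWGHFH

KYOWGHFH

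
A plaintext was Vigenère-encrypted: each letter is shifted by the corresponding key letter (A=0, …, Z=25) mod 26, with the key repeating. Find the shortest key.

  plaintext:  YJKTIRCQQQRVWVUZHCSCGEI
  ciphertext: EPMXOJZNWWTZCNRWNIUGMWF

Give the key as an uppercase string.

GGCEGSXX

  i= 0: E-Y =  6 → G
  i= 1: P-J =  6 → G
  i= 2: M-K =  2 → C
  i= 3: X-T =  4 → E
  i= 4: O-I =  6 → G
  i= 5: J-R = 18 → S
  i= 6: Z-C = 23 → X
  i= 7: N-Q = 23 → X
  i= 8: W-Q =  6 → G
  i= 9: W-Q =  6 → G
  i=10: T-R =  2 → C
  i=11: Z-V =  4 → E
  i=12: C-W =  6 → G
  i=13: N-V = 18 → S
  i=14: R-U = 23 → X
  i=15: W-Z = 23 → X
  i=16: N-H =  6 → G
  i=17: I-C =  6 → G
  i=18: U-S =  2 → C
  i=19: G-C =  4 → E
  i=20: M-G =  6 → G
  i=21: W-E = 18 → S
  i=22: F-I = 23 → X
  shifts repeat with period 8: GGCEGSXX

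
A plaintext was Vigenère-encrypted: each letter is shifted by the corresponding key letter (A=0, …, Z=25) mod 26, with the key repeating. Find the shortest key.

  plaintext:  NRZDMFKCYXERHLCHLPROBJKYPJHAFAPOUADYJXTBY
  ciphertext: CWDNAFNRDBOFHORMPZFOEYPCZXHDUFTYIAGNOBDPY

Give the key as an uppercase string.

PFEKOAD

  i= 0: C-N = 15 → P
  i= 1: W-R =  5 → F
  i= 2: D-Z =  4 → E
  i= 3: N-D = 10 → K
  i= 4: A-M = 14 → O
  i= 5: F-F =  0 → A
  i= 6: N-K =  3 → D
  i= 7: R-C = 15 → P
  i= 8: D-Y =  5 → F
  i= 9: B-X =  4 → E
  i=10: O-E = 10 → K
  i=11: F-R = 14 → O
  i=12: H-H =  0 → A
  i=13: O-L =  3 → D
  i=14: R-C = 15 → P
  i=15: M-H =  5 → F
  i=16: P-L =  4 → E
  i=17: Z-P = 10 → K
  i=18: F-R = 14 → O
  i=19: O-O =  0 → A
  i=20: E-B =  3 → D
  i=21: Y-J = 15 → P
  i=22: P-K =  5 → F
  i=23: C-Y =  4 → E
  i=24: Z-P = 10 → K
  i=25: X-J = 14 → O
  i=26: H-H =  0 → A
  i=27: D-A =  3 → D
  i=28: U-F = 15 → P
  i=29: F-A =  5 → F
  i=30: T-P =  4 → E
  i=31: Y-O = 10 → K
  i=32: I-U = 14 → O
  i=33: A-A =  0 → A
  i=34: G-D =  3 → D
  i=35: N-Y = 15 → P
  i=36: O-J =  5 → F
  i=37: B-X =  4 → E
  i=38: D-T = 10 → K
  i=39: P-B = 14 → O
  i=40: Y-Y =  0 → A
  shifts repeat with period 7: PFEKOAD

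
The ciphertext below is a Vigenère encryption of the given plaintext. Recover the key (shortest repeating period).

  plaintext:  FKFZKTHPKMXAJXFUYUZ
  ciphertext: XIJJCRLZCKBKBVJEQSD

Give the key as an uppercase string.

  i= 0: X-F = 18 → S
  i= 1: I-K = 24 → Y
  i= 2: J-F =  4 → E
  i= 3: J-Z = 10 → K
  i= 4: C-K = 18 → S
  i= 5: R-T = 24 → Y
  i= 6: L-H =  4 → E
  i= 7: Z-P = 10 → K
  i= 8: C-K = 18 → S
  i= 9: K-M = 24 → Y
  i=10: B-X =  4 → E
  i=11: K-A = 10 → K
  i=12: B-J = 18 → S
  i=13: V-X = 24 → Y
  i=14: J-F =  4 → E
  i=15: E-U = 10 → K
  i=16: Q-Y = 18 → S
  i=17: S-U = 24 → Y
  i=18: D-Z =  4 → E
  shifts repeat with period 4: SYEK

SYEK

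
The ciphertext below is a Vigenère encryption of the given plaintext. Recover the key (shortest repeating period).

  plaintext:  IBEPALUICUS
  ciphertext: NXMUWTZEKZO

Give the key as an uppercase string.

  i= 0: N-I =  5 → F
  i= 1: X-B = 22 → W
  i= 2: M-E =  8 → I
  i= 3: U-P =  5 → F
  i= 4: W-A = 22 → W
  i= 5: T-L =  8 → I
  i= 6: Z-U =  5 → F
  i= 7: E-I = 22 → W
  i= 8: K-C =  8 → I
  i= 9: Z-U =  5 → F
  i=10: O-S = 22 → W
  shifts repeat with period 3: FWI

FWI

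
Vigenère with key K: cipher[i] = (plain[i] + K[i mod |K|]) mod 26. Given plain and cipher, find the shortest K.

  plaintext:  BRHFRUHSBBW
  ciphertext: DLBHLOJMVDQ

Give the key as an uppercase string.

CUU

  i= 0: D-B =  2 → C
  i= 1: L-R = 20 → U
  i= 2: B-H = 20 → U
  i= 3: H-F =  2 → C
  i= 4: L-R = 20 → U
  i= 5: O-U = 20 → U
  i= 6: J-H =  2 → C
  i= 7: M-S = 20 → U
  i= 8: V-B = 20 → U
  i= 9: D-B =  2 → C
  i=10: Q-W = 20 → U
  shifts repeat with period 3: CUU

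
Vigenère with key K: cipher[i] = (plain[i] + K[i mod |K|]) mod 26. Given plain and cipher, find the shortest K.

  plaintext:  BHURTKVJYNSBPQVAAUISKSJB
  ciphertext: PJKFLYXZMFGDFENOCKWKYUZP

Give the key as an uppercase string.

  i= 0: P-B = 14 → O
  i= 1: J-H =  2 → C
  i= 2: K-U = 16 → Q
  i= 3: F-R = 14 → O
  i= 4: L-T = 18 → S
  i= 5: Y-K = 14 → O
  i= 6: X-V =  2 → C
  i= 7: Z-J = 16 → Q
  i= 8: M-Y = 14 → O
  i= 9: F-N = 18 → S
  i=10: G-S = 14 → O
  i=11: D-B =  2 → C
  i=12: F-P = 16 → Q
  i=13: E-Q = 14 → O
  i=14: N-V = 18 → S
  i=15: O-A = 14 → O
  i=16: C-A =  2 → C
  i=17: K-U = 16 → Q
  i=18: W-I = 14 → O
  i=19: K-S = 18 → S
  i=20: Y-K = 14 → O
  i=21: U-S =  2 → C
  i=22: Z-J = 16 → Q
  i=23: P-B = 14 → O
  shifts repeat with period 5: OCQOS

OCQOS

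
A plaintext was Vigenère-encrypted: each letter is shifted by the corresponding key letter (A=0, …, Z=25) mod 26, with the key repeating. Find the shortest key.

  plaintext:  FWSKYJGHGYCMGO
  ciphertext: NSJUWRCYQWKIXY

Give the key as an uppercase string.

IWRKY

  i= 0: N-F =  8 → I
  i= 1: S-W = 22 → W
  i= 2: J-S = 17 → R
  i= 3: U-K = 10 → K
  i= 4: W-Y = 24 → Y
  i= 5: R-J =  8 → I
  i= 6: C-G = 22 → W
  i= 7: Y-H = 17 → R
  i= 8: Q-G = 10 → K
  i= 9: W-Y = 24 → Y
  i=10: K-C =  8 → I
  i=11: I-M = 22 → W
  i=12: X-G = 17 → R
  i=13: Y-O = 10 → K
  shifts repeat with period 5: IWRKY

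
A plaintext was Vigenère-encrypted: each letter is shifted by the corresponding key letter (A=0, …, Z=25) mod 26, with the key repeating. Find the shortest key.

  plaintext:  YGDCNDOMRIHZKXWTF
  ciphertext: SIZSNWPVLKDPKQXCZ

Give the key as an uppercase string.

  i= 0: S-Y = 20 → U
  i= 1: I-G =  2 → C
  i= 2: Z-D = 22 → W
  i= 3: S-C = 16 → Q
  i= 4: N-N =  0 → A
  i= 5: W-D = 19 → T
  i= 6: P-O =  1 → B
  i= 7: V-M =  9 → J
  i= 8: L-R = 20 → U
  i= 9: K-I =  2 → C
  i=10: D-H = 22 → W
  i=11: P-Z = 16 → Q
  i=12: K-K =  0 → A
  i=13: Q-X = 19 → T
  i=14: X-W =  1 → B
  i=15: C-T =  9 → J
  i=16: Z-F = 20 → U
  shifts repeat with period 8: UCWQATBJ

UCWQATBJ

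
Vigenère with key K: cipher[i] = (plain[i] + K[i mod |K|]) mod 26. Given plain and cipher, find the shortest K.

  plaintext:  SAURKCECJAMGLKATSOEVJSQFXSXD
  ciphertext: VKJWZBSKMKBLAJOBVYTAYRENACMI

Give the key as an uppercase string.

  i= 0: V-S =  3 → D
  i= 1: K-A = 10 → K
  i= 2: J-U = 15 → P
  i= 3: W-R =  5 → F
  i= 4: Z-K = 15 → P
  i= 5: B-C = 25 → Z
  i= 6: S-E = 14 → O
  i= 7: K-C =  8 → I
  i= 8: M-J =  3 → D
  i= 9: K-A = 10 → K
  i=10: B-M = 15 → P
  i=11: L-G =  5 → F
  i=12: A-L = 15 → P
  i=13: J-K = 25 → Z
  i=14: O-A = 14 → O
  i=15: B-T =  8 → I
  i=16: V-S =  3 → D
  i=17: Y-O = 10 → K
  i=18: T-E = 15 → P
  i=19: A-V =  5 → F
  i=20: Y-J = 15 → P
  i=21: R-S = 25 → Z
  i=22: E-Q = 14 → O
  i=23: N-F =  8 → I
  i=24: A-X =  3 → D
  i=25: C-S = 10 → K
  i=26: M-X = 15 → P
  i=27: I-D =  5 → F
  shifts repeat with period 8: DKPFPZOI

DKPFPZOI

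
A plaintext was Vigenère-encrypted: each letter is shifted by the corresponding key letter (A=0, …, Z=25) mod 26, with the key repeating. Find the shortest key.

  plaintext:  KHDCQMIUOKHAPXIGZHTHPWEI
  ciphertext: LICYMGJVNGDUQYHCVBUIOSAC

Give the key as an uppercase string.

  i= 0: L-K =  1 → B
  i= 1: I-H =  1 → B
  i= 2: C-D = 25 → Z
  i= 3: Y-C = 22 → W
  i= 4: M-Q = 22 → W
  i= 5: G-M = 20 → U
  i= 6: J-I =  1 → B
  i= 7: V-U =  1 → B
  i= 8: N-O = 25 → Z
  i= 9: G-K = 22 → W
  i=10: D-H = 22 → W
  i=11: U-A = 20 → U
  i=12: Q-P =  1 → B
  i=13: Y-X =  1 → B
  i=14: H-I = 25 → Z
  i=15: C-G = 22 → W
  i=16: V-Z = 22 → W
  i=17: B-H = 20 → U
  i=18: U-T =  1 → B
  i=19: I-H =  1 → B
  i=20: O-P = 25 → Z
  i=21: S-W = 22 → W
  i=22: A-E = 22 → W
  i=23: C-I = 20 → U
  shifts repeat with period 6: BBZWWU

BBZWWU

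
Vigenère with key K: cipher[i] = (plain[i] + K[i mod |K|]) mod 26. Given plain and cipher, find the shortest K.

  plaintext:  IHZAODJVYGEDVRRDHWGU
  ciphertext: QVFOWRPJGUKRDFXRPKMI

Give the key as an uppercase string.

IOGO

  i= 0: Q-I =  8 → I
  i= 1: V-H = 14 → O
  i= 2: F-Z =  6 → G
  i= 3: O-A = 14 → O
  i= 4: W-O =  8 → I
  i= 5: R-D = 14 → O
  i= 6: P-J =  6 → G
  i= 7: J-V = 14 → O
  i= 8: G-Y =  8 → I
  i= 9: U-G = 14 → O
  i=10: K-E =  6 → G
  i=11: R-D = 14 → O
  i=12: D-V =  8 → I
  i=13: F-R = 14 → O
  i=14: X-R =  6 → G
  i=15: R-D = 14 → O
  i=16: P-H =  8 → I
  i=17: K-W = 14 → O
  i=18: M-G =  6 → G
  i=19: I-U = 14 → O
  shifts repeat with period 4: IOGO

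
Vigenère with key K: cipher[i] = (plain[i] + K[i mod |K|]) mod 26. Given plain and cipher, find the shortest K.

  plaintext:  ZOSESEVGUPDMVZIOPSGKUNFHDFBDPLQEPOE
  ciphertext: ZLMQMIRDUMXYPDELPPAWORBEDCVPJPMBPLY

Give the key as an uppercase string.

  i= 0: Z-Z =  0 → A
  i= 1: L-O = 23 → X
  i= 2: M-S = 20 → U
  i= 3: Q-E = 12 → M
  i= 4: M-S = 20 → U
  i= 5: I-E =  4 → E
  i= 6: R-V = 22 → W
  i= 7: D-G = 23 → X
  i= 8: U-U =  0 → A
  i= 9: M-P = 23 → X
  i=10: X-D = 20 → U
  i=11: Y-M = 12 → M
  i=12: P-V = 20 → U
  i=13: D-Z =  4 → E
  i=14: E-I = 22 → W
  i=15: L-O = 23 → X
  i=16: P-P =  0 → A
  i=17: P-S = 23 → X
  i=18: A-G = 20 → U
  i=19: W-K = 12 → M
  i=20: O-U = 20 → U
  i=21: R-N =  4 → E
  i=22: B-F = 22 → W
  i=23: E-H = 23 → X
  i=24: D-D =  0 → A
  i=25: C-F = 23 → X
  i=26: V-B = 20 → U
  i=27: P-D = 12 → M
  i=28: J-P = 20 → U
  i=29: P-L =  4 → E
  i=30: M-Q = 22 → W
  i=31: B-E = 23 → X
  i=32: P-P =  0 → A
  i=33: L-O = 23 → X
  i=34: Y-E = 20 → U
  shifts repeat with period 8: AXUMUEWX

AXUMUEWX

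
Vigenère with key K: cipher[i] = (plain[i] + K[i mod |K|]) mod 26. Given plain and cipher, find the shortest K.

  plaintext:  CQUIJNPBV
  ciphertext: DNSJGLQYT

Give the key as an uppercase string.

  i= 0: D-C =  1 → B
  i= 1: N-Q = 23 → X
  i= 2: S-U = 24 → Y
  i= 3: J-I =  1 → B
  i= 4: G-J = 23 → X
  i= 5: L-N = 24 → Y
  i= 6: Q-P =  1 → B
  i= 7: Y-B = 23 → X
  i= 8: T-V = 24 → Y
  shifts repeat with period 3: BXY

BXY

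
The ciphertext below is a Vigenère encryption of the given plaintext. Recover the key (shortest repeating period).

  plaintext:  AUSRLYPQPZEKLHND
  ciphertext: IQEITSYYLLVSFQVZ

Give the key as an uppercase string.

  i= 0: I-A =  8 → I
  i= 1: Q-U = 22 → W
  i= 2: E-S = 12 → M
  i= 3: I-R = 17 → R
  i= 4: T-L =  8 → I
  i= 5: S-Y = 20 → U
  i= 6: Y-P =  9 → J
  i= 7: Y-Q =  8 → I
  i= 8: L-P = 22 → W
  i= 9: L-Z = 12 → M
  i=10: V-E = 17 → R
  i=11: S-K =  8 → I
  i=12: F-L = 20 → U
  i=13: Q-H =  9 → J
  i=14: V-N =  8 → I
  i=15: Z-D = 22 → W
  shifts repeat with period 7: IWMRIUJ

IWMRIUJ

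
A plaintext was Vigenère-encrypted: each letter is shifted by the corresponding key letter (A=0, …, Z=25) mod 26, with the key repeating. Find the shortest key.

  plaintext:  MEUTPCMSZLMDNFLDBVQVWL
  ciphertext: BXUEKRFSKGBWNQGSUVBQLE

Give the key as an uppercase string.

PTALV

  i= 0: B-M = 15 → P
  i= 1: X-E = 19 → T
  i= 2: U-U =  0 → A
  i= 3: E-T = 11 → L
  i= 4: K-P = 21 → V
  i= 5: R-C = 15 → P
  i= 6: F-M = 19 → T
  i= 7: S-S =  0 → A
  i= 8: K-Z = 11 → L
  i= 9: G-L = 21 → V
  i=10: B-M = 15 → P
  i=11: W-D = 19 → T
  i=12: N-N =  0 → A
  i=13: Q-F = 11 → L
  i=14: G-L = 21 → V
  i=15: S-D = 15 → P
  i=16: U-B = 19 → T
  i=17: V-V =  0 → A
  i=18: B-Q = 11 → L
  i=19: Q-V = 21 → V
  i=20: L-W = 15 → P
  i=21: E-L = 19 → T
  shifts repeat with period 5: PTALV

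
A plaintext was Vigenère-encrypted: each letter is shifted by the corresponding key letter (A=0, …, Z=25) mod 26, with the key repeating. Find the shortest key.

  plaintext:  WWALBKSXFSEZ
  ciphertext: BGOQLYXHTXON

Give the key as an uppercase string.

  i= 0: B-W =  5 → F
  i= 1: G-W = 10 → K
  i= 2: O-A = 14 → O
  i= 3: Q-L =  5 → F
  i= 4: L-B = 10 → K
  i= 5: Y-K = 14 → O
  i= 6: X-S =  5 → F
  i= 7: H-X = 10 → K
  i= 8: T-F = 14 → O
  i= 9: X-S =  5 → F
  i=10: O-E = 10 → K
  i=11: N-Z = 14 → O
  shifts repeat with period 3: FKO

FKO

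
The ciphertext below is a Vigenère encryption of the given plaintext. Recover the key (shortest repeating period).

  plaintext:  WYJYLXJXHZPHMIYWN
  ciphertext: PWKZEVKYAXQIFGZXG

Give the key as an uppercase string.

TYBB

  i= 0: P-W = 19 → T
  i= 1: W-Y = 24 → Y
  i= 2: K-J =  1 → B
  i= 3: Z-Y =  1 → B
  i= 4: E-L = 19 → T
  i= 5: V-X = 24 → Y
  i= 6: K-J =  1 → B
  i= 7: Y-X =  1 → B
  i= 8: A-H = 19 → T
  i= 9: X-Z = 24 → Y
  i=10: Q-P =  1 → B
  i=11: I-H =  1 → B
  i=12: F-M = 19 → T
  i=13: G-I = 24 → Y
  i=14: Z-Y =  1 → B
  i=15: X-W =  1 → B
  i=16: G-N = 19 → T
  shifts repeat with period 4: TYBB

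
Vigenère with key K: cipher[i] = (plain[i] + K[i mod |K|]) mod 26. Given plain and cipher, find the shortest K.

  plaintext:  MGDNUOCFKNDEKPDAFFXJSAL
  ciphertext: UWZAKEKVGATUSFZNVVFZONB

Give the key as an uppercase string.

IQWNQQ

  i= 0: U-M =  8 → I
  i= 1: W-G = 16 → Q
  i= 2: Z-D = 22 → W
  i= 3: A-N = 13 → N
  i= 4: K-U = 16 → Q
  i= 5: E-O = 16 → Q
  i= 6: K-C =  8 → I
  i= 7: V-F = 16 → Q
  i= 8: G-K = 22 → W
  i= 9: A-N = 13 → N
  i=10: T-D = 16 → Q
  i=11: U-E = 16 → Q
  i=12: S-K =  8 → I
  i=13: F-P = 16 → Q
  i=14: Z-D = 22 → W
  i=15: N-A = 13 → N
  i=16: V-F = 16 → Q
  i=17: V-F = 16 → Q
  i=18: F-X =  8 → I
  i=19: Z-J = 16 → Q
  i=20: O-S = 22 → W
  i=21: N-A = 13 → N
  i=22: B-L = 16 → Q
  shifts repeat with period 6: IQWNQQ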